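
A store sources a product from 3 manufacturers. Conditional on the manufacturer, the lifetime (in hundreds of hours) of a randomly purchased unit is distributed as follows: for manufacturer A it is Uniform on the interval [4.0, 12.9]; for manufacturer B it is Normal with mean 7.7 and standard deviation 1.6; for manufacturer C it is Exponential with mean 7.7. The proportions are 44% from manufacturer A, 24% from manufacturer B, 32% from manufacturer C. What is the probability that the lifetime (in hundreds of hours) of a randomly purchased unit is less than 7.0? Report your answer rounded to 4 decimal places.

Conditional on each manufacturer, P(X < 7.0): A: 0.337079; B: 0.330874; C: 0.59711.
By total probability, P(X < 7.0) = 0.44·0.337079 + 0.24·0.330874 + 0.32·0.59711 = 0.4188.

0.4188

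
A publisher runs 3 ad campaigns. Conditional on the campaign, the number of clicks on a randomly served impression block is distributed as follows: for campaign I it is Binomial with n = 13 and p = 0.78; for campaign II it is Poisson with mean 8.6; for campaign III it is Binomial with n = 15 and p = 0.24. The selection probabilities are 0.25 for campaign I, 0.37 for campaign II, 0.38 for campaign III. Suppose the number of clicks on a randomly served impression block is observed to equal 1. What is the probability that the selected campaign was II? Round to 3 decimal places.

0.020

Likelihoods P(X=1 | ·): I: 1.3035e-07; II: 0.00158331; III: 0.0772134.
Posterior ∝ prior × likelihood. Numerator for II: 0.37·0.00158331 = 0.000585825.
Normalizing constant: 0.25·1.3035e-07 + 0.37·0.00158331 + 0.38·0.0772134 = 0.029927.
P(II | observation) = 0.000585825 / 0.029927 = 0.0195751.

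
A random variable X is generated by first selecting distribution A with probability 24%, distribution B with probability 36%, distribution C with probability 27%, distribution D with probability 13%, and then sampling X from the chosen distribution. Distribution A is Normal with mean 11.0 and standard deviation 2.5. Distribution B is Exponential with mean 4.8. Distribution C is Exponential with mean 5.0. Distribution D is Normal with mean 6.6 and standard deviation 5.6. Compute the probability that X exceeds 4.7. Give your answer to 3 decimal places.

0.562

Conditional on each component, P(X > 4.7): A: 0.994132; B: 0.375624; C: 0.390628; D: 0.632803.
By total probability, P(X > 4.7) = 0.24·0.994132 + 0.36·0.375624 + 0.27·0.390628 + 0.13·0.632803 = 0.56155.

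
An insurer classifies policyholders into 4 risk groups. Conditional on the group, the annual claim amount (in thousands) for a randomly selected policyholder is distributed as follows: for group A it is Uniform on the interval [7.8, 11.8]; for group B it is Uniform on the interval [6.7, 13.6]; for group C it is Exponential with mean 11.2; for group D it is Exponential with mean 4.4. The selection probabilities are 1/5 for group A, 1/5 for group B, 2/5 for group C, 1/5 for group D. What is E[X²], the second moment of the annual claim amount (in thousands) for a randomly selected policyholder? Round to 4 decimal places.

For each component E[X²] = Var + (mean)², giving A: 97.3733; B: 106.99; C: 250.88; D: 38.72.
Overall E[X²] = 0.2·97.3733 + 0.2·106.99 + 0.4·250.88 + 0.2·38.72 = 148.969.

148.9687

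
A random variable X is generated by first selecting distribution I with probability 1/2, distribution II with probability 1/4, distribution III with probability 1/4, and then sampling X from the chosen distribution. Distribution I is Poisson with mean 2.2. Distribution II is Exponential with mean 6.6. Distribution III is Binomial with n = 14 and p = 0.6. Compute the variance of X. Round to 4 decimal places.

Per component, I: μ=2.2, E[X²]=7.04; II: μ=6.6, E[X²]=87.12; III: μ=8.4, E[X²]=73.92.
E[X] = 0.5·2.2 + 0.25·6.6 + 0.25·8.4 = 4.85.
E[X²] = 0.5·7.04 + 0.25·87.12 + 0.25·73.92 = 43.78.
Var(X) = E[X²] − (E[X])² = 43.78 − 23.5225 = 20.2575.

20.2575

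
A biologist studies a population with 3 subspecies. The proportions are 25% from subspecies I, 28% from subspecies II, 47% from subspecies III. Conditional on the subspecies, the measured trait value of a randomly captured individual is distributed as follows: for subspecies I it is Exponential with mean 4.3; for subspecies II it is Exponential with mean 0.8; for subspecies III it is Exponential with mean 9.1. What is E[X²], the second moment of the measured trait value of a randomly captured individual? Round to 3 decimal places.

87.445

For each component E[X²] = Var + (mean)², giving I: 36.98; II: 1.28; III: 165.62.
Overall E[X²] = 0.25·36.98 + 0.28·1.28 + 0.47·165.62 = 87.4448.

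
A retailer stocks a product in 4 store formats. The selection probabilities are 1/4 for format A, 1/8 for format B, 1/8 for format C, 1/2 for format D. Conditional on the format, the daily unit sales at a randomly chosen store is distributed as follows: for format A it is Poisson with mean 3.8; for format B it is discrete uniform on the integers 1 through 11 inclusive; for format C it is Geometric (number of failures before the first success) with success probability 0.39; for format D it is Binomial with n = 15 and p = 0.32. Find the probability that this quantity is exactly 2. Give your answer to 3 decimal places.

Conditional on each format, P(X = 2): A: 0.161517; B: 0.0909091; C: 0.145119; D: 0.0714669.
By total probability, P(X = 2) = 0.25·0.161517 + 0.125·0.0909091 + 0.125·0.145119 + 0.5·0.0714669 = 0.105616.

0.106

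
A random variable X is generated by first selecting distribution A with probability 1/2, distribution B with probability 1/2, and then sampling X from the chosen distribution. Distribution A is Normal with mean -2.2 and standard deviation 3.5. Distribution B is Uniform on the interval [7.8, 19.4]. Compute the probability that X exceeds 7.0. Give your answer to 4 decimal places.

0.5021

Conditional on each component, P(X > 7.0): A: 0.00428722; B: 1.
By total probability, P(X > 7.0) = 0.5·0.00428722 + 0.5·1 = 0.502144.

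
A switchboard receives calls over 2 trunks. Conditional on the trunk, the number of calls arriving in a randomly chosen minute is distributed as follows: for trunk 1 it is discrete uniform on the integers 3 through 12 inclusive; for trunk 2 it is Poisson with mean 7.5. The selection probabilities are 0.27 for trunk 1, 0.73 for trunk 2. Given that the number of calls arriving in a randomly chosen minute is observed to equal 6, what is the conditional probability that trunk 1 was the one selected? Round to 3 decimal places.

Likelihoods P(X=6 | ·): 1: 0.1; 2: 0.136718.
Posterior ∝ prior × likelihood. Numerator for 1: 0.27·0.1 = 0.027.
Normalizing constant: 0.27·0.1 + 0.73·0.136718 = 0.126804.
P(1 | observation) = 0.027 / 0.126804 = 0.212927.

0.213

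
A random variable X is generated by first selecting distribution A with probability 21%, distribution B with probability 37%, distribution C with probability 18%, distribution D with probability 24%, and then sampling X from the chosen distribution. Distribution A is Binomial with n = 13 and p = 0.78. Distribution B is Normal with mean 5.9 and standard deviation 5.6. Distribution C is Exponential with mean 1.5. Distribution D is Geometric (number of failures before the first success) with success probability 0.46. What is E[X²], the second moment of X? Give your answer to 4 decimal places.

For each component E[X²] = Var + (mean)², giving A: 105.05; B: 66.17; C: 4.5; D: 3.93006.
Overall E[X²] = 0.21·105.05 + 0.37·66.17 + 0.18·4.5 + 0.24·3.93006 = 48.2967.

48.2967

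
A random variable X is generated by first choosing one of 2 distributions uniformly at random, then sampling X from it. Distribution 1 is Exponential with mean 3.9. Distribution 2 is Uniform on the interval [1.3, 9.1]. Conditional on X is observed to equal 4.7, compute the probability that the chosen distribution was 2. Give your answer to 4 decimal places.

0.6253

Likelihoods f(4.7 | ·): 1: 0.0768343; 2: 0.128205.
Posterior ∝ prior × likelihood. Numerator for 2: 0.5·0.128205 = 0.0641026.
Normalizing constant: 0.5·0.0768343 + 0.5·0.128205 = 0.10252.
P(2 | observation) = 0.0641026 / 0.10252 = 0.625271.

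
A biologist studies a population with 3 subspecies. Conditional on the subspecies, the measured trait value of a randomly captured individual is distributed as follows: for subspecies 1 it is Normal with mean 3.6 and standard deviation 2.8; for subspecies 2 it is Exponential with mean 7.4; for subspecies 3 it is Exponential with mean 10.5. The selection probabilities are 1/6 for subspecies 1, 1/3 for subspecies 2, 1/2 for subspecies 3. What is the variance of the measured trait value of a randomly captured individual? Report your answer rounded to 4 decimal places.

81.0564

Per component, 1: μ=3.6, E[X²]=20.8; 2: μ=7.4, E[X²]=109.52; 3: μ=10.5, E[X²]=220.5.
E[X] = 0.166667·3.6 + 0.333333·7.4 + 0.5·10.5 = 8.31667.
E[X²] = 0.166667·20.8 + 0.333333·109.52 + 0.5·220.5 = 150.223.
Var(X) = E[X²] − (E[X])² = 150.223 − 69.1669 = 81.0564.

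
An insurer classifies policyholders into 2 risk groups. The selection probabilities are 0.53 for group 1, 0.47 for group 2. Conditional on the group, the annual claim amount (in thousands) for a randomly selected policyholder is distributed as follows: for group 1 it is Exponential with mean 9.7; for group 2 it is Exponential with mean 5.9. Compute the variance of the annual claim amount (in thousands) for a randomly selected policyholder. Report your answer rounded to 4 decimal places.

Per component, 1: μ=9.7, E[X²]=188.18; 2: μ=5.9, E[X²]=69.62.
E[X] = 0.53·9.7 + 0.47·5.9 = 7.914.
E[X²] = 0.53·188.18 + 0.47·69.62 = 132.457.
Var(X) = E[X²] − (E[X])² = 132.457 − 62.6314 = 69.8254.

69.8254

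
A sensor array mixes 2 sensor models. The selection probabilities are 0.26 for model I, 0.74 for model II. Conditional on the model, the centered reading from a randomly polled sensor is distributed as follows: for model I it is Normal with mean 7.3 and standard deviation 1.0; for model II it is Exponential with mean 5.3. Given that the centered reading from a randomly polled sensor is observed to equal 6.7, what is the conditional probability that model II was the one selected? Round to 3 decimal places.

0.313

Likelihoods f(6.7 | ·): I: 0.333225; II: 0.0532979.
Posterior ∝ prior × likelihood. Numerator for II: 0.74·0.0532979 = 0.0394405.
Normalizing constant: 0.26·0.333225 + 0.74·0.0532979 = 0.126079.
P(II | observation) = 0.0394405 / 0.126079 = 0.312824.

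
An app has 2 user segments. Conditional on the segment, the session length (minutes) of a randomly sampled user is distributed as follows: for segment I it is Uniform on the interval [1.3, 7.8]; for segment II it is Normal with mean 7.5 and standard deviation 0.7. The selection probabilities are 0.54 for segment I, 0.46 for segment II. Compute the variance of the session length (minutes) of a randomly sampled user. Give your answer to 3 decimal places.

4.288

Per component, I: μ=4.55, E[X²]=24.2233; II: μ=7.5, E[X²]=56.74.
E[X] = 0.54·4.55 + 0.46·7.5 = 5.907.
E[X²] = 0.54·24.2233 + 0.46·56.74 = 39.181.
Var(X) = E[X²] − (E[X])² = 39.181 − 34.8926 = 4.28835.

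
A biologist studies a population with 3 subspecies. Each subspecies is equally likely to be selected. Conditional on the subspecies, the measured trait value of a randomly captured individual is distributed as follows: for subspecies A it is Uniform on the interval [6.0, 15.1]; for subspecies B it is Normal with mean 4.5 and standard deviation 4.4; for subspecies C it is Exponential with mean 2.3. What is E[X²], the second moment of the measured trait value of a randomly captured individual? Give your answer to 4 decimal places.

For each component E[X²] = Var + (mean)², giving A: 118.203; B: 39.61; C: 10.58.
Overall E[X²] = 0.333333·118.203 + 0.333333·39.61 + 0.333333·10.58 = 56.1311.

56.1311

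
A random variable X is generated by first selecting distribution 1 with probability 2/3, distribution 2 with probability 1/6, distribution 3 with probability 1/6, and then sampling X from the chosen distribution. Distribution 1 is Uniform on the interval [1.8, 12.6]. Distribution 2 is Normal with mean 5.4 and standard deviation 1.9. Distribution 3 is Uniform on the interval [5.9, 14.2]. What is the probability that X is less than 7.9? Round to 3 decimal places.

0.568

Conditional on each component, P(X < 7.9): 1: 0.564815; 2: 0.905878; 3: 0.240964.
By total probability, P(X < 7.9) = 0.666667·0.564815 + 0.166667·0.905878 + 0.166667·0.240964 = 0.567683.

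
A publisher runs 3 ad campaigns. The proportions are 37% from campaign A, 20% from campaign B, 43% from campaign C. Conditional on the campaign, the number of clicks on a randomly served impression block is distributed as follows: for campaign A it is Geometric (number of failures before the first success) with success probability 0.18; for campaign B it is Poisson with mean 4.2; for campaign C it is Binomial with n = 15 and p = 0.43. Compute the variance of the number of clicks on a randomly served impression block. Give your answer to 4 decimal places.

12.8008

Per component, A: μ=4.55556, E[X²]=46.0617; B: μ=4.2, E[X²]=21.84; C: μ=6.45, E[X²]=45.279.
E[X] = 0.37·4.55556 + 0.2·4.2 + 0.43·6.45 = 5.29906.
E[X²] = 0.37·46.0617 + 0.2·21.84 + 0.43·45.279 = 40.8808.
Var(X) = E[X²] − (E[X])² = 40.8808 − 28.08 = 12.8008.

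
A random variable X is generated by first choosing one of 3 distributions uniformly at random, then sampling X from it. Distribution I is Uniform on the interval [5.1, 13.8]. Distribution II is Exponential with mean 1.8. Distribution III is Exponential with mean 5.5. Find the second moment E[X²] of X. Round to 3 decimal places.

54.197

For each component E[X²] = Var + (mean)², giving I: 95.61; II: 6.48; III: 60.5.
Overall E[X²] = 0.333333·95.61 + 0.333333·6.48 + 0.333333·60.5 = 54.1967.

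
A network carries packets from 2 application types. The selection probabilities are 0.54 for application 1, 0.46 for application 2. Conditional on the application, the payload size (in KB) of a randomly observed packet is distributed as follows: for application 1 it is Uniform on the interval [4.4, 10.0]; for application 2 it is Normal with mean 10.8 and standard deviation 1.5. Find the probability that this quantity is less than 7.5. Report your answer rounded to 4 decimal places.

Conditional on each application, P(X < 7.5): 1: 0.553571; 2: 0.0139034.
By total probability, P(X < 7.5) = 0.54·0.553571 + 0.46·0.0139034 = 0.305324.

0.3053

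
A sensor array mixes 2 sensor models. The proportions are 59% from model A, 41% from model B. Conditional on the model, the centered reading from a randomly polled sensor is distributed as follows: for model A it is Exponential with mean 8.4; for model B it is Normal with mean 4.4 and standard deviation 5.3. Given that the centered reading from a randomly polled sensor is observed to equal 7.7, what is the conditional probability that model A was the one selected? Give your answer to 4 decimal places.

0.5249

Likelihoods f(7.7 | ·): A: 0.0476011; B: 0.0620083.
Posterior ∝ prior × likelihood. Numerator for A: 0.59·0.0476011 = 0.0280847.
Normalizing constant: 0.59·0.0476011 + 0.41·0.0620083 = 0.0535081.
P(A | observation) = 0.0280847 / 0.0535081 = 0.524868.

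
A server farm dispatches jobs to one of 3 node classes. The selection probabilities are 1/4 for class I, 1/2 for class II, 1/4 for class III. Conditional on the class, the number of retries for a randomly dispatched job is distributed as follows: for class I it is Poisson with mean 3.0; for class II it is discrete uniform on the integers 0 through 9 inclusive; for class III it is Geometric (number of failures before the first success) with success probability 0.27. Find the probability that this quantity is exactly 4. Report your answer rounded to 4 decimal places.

0.1112

Conditional on each class, P(X = 4): I: 0.168031; II: 0.1; III: 0.0766753.
By total probability, P(X = 4) = 0.25·0.168031 + 0.5·0.1 + 0.25·0.0766753 = 0.111177.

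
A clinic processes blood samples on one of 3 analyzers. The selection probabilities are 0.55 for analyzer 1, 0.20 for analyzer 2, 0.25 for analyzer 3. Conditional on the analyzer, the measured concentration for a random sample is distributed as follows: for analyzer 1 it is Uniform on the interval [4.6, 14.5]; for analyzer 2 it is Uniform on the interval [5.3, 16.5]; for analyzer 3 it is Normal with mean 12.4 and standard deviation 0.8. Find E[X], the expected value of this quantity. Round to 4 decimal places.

10.5325

Component means — 1: 9.55; 2: 10.9; 3: 12.4.
E[X] = 0.55·9.55 + 0.2·10.9 + 0.25·12.4 = 10.5325.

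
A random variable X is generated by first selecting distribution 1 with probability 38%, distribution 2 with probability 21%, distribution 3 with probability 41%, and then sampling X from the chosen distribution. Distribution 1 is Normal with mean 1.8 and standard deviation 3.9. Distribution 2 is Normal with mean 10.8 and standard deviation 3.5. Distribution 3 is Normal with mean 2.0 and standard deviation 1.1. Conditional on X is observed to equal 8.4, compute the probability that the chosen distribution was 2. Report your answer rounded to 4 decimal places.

0.6708

Likelihoods f(8.4 | ·): 1: 0.0244318; 2: 0.0901028; 3: 1.61739e-08.
Posterior ∝ prior × likelihood. Numerator for 2: 0.21·0.0901028 = 0.0189216.
Normalizing constant: 0.38·0.0244318 + 0.21·0.0901028 + 0.41·1.61739e-08 = 0.0282057.
P(2 | observation) = 0.0189216 / 0.0282057 = 0.670843.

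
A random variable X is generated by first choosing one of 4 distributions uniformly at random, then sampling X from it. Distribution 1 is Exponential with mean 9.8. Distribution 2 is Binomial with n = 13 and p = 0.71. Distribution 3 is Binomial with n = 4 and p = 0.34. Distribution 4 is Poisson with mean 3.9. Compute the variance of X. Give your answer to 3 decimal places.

38.576

Per component, 1: μ=9.8, E[X²]=192.08; 2: μ=9.23, E[X²]=87.8696; 3: μ=1.36, E[X²]=2.7472; 4: μ=3.9, E[X²]=19.11.
E[X] = 0.25·9.8 + 0.25·9.23 + 0.25·1.36 + 0.25·3.9 = 6.0725.
E[X²] = 0.25·192.08 + 0.25·87.8696 + 0.25·2.7472 + 0.25·19.11 = 75.4517.
Var(X) = E[X²] − (E[X])² = 75.4517 − 36.8753 = 38.5764.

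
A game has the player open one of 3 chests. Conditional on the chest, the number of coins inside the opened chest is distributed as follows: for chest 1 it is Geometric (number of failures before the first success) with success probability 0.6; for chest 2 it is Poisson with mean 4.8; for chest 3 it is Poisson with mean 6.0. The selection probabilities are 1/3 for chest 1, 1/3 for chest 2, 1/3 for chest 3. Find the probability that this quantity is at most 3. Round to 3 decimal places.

0.473

Conditional on each chest, P(X ≤ 3): 1: 0.9744; 2: 0.29423; 3: 0.151204.
By total probability, P(X ≤ 3) = 0.333333·0.9744 + 0.333333·0.29423 + 0.333333·0.151204 = 0.473278.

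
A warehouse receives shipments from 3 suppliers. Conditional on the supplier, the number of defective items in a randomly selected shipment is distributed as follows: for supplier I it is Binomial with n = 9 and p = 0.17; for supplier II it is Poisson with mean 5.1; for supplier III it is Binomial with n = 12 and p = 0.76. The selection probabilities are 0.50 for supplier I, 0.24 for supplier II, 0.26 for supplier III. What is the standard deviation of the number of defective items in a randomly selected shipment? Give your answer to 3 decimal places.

3.529

Per component, I: μ=1.53, E[X²]=3.6108; II: μ=5.1, E[X²]=31.11; III: μ=9.12, E[X²]=85.3632.
E[X] = 0.5·1.53 + 0.24·5.1 + 0.26·9.12 = 4.3602.
E[X²] = 0.5·3.6108 + 0.24·31.11 + 0.26·85.3632 = 31.4662.
Var(X) = E[X²] − (E[X])² = 31.4662 − 19.0113 = 12.4549.
SD(X) = √12.4549 = 3.52915.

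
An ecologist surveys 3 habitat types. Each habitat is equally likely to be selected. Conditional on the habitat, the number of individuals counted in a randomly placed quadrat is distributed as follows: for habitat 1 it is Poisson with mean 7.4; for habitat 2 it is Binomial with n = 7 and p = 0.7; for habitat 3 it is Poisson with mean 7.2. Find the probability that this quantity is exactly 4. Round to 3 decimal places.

0.129

Conditional on each habitat, P(X = 4): 1: 0.0763724; 2: 0.226895; 3: 0.0835985.
By total probability, P(X = 4) = 0.333333·0.0763724 + 0.333333·0.226895 + 0.333333·0.0835985 = 0.128955.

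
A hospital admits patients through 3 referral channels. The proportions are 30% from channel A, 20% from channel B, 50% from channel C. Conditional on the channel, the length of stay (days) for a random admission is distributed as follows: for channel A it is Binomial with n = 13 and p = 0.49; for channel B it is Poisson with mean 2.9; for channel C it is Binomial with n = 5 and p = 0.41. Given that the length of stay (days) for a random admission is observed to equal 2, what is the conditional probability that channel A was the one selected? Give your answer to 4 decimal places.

0.0153

Likelihoods P(X=2 | ·): A: 0.01137; B: 0.231373; C: 0.345242.
Posterior ∝ prior × likelihood. Numerator for A: 0.3·0.01137 = 0.00341099.
Normalizing constant: 0.3·0.01137 + 0.2·0.231373 + 0.5·0.345242 = 0.222307.
P(A | observation) = 0.00341099 / 0.222307 = 0.0153436.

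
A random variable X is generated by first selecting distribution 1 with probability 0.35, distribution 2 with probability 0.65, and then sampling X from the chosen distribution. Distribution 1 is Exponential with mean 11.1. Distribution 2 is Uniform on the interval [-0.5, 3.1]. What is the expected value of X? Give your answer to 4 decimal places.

Component means — 1: 11.1; 2: 1.3.
E[X] = 0.35·11.1 + 0.65·1.3 = 4.73.

4.7300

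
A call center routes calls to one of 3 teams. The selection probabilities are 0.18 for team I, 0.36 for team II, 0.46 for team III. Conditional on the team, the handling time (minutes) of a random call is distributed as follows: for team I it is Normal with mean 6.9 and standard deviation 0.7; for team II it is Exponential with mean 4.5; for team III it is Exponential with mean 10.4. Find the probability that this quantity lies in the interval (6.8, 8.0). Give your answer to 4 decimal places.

0.1344

Conditional on each team, P(6.8 < X < 8.0): I: 0.498757; II: 0.0516513; III: 0.0566724.
By total probability, P(6.8 < X < 8.0) = 0.18·0.498757 + 0.36·0.0516513 + 0.46·0.0566724 = 0.13444.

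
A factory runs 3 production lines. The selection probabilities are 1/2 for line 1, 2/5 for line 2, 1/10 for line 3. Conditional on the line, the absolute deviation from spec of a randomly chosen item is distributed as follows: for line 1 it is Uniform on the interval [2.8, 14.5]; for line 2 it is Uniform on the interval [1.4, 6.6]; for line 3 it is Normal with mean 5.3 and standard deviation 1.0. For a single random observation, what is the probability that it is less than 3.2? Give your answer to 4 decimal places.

Conditional on each line, P(X < 3.2): 1: 0.034188; 2: 0.346154; 3: 0.0178644.
By total probability, P(X < 3.2) = 0.5·0.034188 + 0.4·0.346154 + 0.1·0.0178644 = 0.157342.

0.1573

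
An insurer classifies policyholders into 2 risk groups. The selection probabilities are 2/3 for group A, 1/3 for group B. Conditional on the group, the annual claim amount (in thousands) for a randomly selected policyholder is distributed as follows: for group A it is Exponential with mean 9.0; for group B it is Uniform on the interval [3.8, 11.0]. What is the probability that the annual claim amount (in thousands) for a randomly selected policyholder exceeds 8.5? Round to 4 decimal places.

Conditional on each group, P(X > 8.5): A: 0.388896; B: 0.347222.
By total probability, P(X > 8.5) = 0.666667·0.388896 + 0.333333·0.347222 = 0.375004.

0.3750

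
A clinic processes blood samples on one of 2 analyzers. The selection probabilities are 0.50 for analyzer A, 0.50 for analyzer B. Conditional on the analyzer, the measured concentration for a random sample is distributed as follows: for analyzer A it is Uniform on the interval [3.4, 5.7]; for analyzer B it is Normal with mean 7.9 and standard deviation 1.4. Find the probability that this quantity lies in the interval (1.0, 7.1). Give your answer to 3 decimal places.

0.642

Conditional on each analyzer, P(1.0 < X < 7.1): A: 1; B: 0.283854.
By total probability, P(1.0 < X < 7.1) = 0.5·1 + 0.5·0.283854 = 0.641927.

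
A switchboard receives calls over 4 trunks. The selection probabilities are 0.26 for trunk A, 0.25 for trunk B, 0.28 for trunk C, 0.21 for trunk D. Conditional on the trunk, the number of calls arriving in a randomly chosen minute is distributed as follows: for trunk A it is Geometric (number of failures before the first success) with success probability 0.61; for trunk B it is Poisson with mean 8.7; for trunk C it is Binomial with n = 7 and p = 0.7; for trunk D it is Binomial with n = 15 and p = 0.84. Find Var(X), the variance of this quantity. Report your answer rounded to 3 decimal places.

21.934

Per component, A: μ=0.639344, E[X²]=1.45687; B: μ=8.7, E[X²]=84.39; C: μ=4.9, E[X²]=25.48; D: μ=12.6, E[X²]=160.776.
E[X] = 0.26·0.639344 + 0.25·8.7 + 0.28·4.9 + 0.21·12.6 = 6.35923.
E[X²] = 0.26·1.45687 + 0.25·84.39 + 0.28·25.48 + 0.21·160.776 = 62.3736.
Var(X) = E[X²] − (E[X])² = 62.3736 − 40.4398 = 21.9338.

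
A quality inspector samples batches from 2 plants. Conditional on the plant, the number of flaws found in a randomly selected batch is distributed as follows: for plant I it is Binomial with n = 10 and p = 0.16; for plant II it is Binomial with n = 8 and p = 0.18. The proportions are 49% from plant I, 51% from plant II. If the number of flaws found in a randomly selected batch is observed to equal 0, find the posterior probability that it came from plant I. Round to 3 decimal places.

0.451

Likelihoods P(X=0 | ·): I: 0.174901; II: 0.204414.
Posterior ∝ prior × likelihood. Numerator for I: 0.49·0.174901 = 0.0857016.
Normalizing constant: 0.49·0.174901 + 0.51·0.204414 = 0.189953.
P(I | observation) = 0.0857016 / 0.189953 = 0.451173.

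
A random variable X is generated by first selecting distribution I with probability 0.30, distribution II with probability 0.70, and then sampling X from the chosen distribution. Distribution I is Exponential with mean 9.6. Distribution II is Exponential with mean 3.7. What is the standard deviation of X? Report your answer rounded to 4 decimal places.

6.6739

Per component, I: μ=9.6, E[X²]=184.32; II: μ=3.7, E[X²]=27.38.
E[X] = 0.3·9.6 + 0.7·3.7 = 5.47.
E[X²] = 0.3·184.32 + 0.7·27.38 = 74.462.
Var(X) = E[X²] − (E[X])² = 74.462 − 29.9209 = 44.5411.
SD(X) = √44.5411 = 6.67391.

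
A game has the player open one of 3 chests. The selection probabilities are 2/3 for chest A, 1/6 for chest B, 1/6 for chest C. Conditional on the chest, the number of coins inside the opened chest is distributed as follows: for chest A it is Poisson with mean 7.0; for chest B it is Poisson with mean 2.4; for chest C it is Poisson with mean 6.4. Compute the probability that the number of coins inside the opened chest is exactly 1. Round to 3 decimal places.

0.042

Conditional on each chest, P(X = 1): A: 0.00638317; B: 0.217723; C: 0.010634.
By total probability, P(X = 1) = 0.666667·0.00638317 + 0.166667·0.217723 + 0.166667·0.010634 = 0.042315.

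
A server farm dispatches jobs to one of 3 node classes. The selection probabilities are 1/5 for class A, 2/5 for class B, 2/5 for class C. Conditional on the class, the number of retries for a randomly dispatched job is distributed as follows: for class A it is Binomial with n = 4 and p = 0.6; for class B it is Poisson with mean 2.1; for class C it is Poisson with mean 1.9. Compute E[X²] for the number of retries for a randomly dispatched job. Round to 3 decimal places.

6.152

For each component E[X²] = Var + (mean)², giving A: 6.72; B: 6.51; C: 5.51.
Overall E[X²] = 0.2·6.72 + 0.4·6.51 + 0.4·5.51 = 6.152.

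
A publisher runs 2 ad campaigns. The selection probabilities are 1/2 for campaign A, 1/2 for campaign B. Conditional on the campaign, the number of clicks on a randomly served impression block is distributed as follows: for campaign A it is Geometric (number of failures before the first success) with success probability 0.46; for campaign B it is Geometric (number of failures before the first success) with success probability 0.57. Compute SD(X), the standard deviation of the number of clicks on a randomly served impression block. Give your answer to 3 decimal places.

1.408

Per component, A: μ=1.17391, E[X²]=3.93006; B: μ=0.754386, E[X²]=1.89258.
E[X] = 0.5·1.17391 + 0.5·0.754386 = 0.96415.
E[X²] = 0.5·3.93006 + 0.5·1.89258 = 2.91132.
Var(X) = E[X²] − (E[X])² = 2.91132 − 0.929584 = 1.98174.
SD(X) = √1.98174 = 1.40774.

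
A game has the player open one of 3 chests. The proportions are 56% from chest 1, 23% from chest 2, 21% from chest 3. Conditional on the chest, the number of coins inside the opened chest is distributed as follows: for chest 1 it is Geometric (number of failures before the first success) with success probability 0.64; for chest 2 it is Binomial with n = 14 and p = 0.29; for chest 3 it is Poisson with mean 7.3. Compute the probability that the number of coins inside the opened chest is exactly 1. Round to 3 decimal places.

Conditional on each chest, P(X = 1): 1: 0.2304; 2: 0.0473026; 3: 0.00493143.
By total probability, P(X = 1) = 0.56·0.2304 + 0.23·0.0473026 + 0.21·0.00493143 = 0.140939.

0.141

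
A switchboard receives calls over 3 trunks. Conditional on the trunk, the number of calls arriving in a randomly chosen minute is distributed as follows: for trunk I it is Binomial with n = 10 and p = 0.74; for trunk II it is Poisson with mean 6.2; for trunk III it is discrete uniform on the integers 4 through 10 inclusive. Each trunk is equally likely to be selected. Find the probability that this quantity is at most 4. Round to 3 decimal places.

Conditional on each trunk, P(X ≤ 4): I: 0.0239148; II: 0.259177; III: 0.142857.
By total probability, P(X ≤ 4) = 0.333333·0.0239148 + 0.333333·0.259177 + 0.333333·0.142857 = 0.141983.

0.142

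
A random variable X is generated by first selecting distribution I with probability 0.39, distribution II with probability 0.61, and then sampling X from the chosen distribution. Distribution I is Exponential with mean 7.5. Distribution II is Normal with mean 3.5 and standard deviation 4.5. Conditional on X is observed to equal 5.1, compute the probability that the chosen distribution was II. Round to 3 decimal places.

Likelihoods f(5.1 | ·): I: 0.0675489; II: 0.0832235.
Posterior ∝ prior × likelihood. Numerator for II: 0.61·0.0832235 = 0.0507663.
Normalizing constant: 0.39·0.0675489 + 0.61·0.0832235 = 0.0771104.
P(II | observation) = 0.0507663 / 0.0771104 = 0.658359.

0.658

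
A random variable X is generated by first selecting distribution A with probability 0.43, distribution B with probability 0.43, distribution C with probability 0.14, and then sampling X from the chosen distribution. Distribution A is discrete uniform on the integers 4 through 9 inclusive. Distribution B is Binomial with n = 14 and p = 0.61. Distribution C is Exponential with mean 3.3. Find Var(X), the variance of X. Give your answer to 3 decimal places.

Per component, A: μ=6.5, E[X²]=45.1667; B: μ=8.54, E[X²]=76.2622; C: μ=3.3, E[X²]=21.78.
E[X] = 0.43·6.5 + 0.43·8.54 + 0.14·3.3 = 6.9292.
E[X²] = 0.43·45.1667 + 0.43·76.2622 + 0.14·21.78 = 55.2636.
Var(X) = E[X²] − (E[X])² = 55.2636 − 48.0138 = 7.2498.

7.250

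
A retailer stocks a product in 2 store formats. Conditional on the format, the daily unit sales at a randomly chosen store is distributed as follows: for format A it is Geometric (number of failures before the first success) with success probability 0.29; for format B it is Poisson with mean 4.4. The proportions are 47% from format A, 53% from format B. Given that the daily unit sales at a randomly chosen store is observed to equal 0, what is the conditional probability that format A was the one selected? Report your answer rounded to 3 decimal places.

0.954

Likelihoods P(X=0 | ·): A: 0.29; B: 0.0122773.
Posterior ∝ prior × likelihood. Numerator for A: 0.47·0.29 = 0.1363.
Normalizing constant: 0.47·0.29 + 0.53·0.0122773 = 0.142807.
P(A | observation) = 0.1363 / 0.142807 = 0.954435.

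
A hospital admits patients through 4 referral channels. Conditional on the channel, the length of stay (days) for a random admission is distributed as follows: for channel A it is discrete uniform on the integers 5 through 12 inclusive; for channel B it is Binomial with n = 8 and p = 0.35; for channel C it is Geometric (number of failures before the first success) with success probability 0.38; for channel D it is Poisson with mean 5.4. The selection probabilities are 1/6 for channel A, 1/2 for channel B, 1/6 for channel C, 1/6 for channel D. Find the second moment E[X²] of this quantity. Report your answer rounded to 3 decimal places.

24.666

For each component E[X²] = Var + (mean)², giving A: 77.5; B: 9.66; C: 6.95568; D: 34.56.
Overall E[X²] = 0.166667·77.5 + 0.5·9.66 + 0.166667·6.95568 + 0.166667·34.56 = 24.6659.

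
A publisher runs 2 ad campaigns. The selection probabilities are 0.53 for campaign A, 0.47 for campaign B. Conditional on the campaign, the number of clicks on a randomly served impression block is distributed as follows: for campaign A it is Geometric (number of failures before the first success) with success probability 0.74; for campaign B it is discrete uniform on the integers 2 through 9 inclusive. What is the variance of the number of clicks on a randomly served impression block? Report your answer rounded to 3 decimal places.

Per component, A: μ=0.351351, E[X²]=0.598247; B: μ=5.5, E[X²]=35.5.
E[X] = 0.53·0.351351 + 0.47·5.5 = 2.77122.
E[X²] = 0.53·0.598247 + 0.47·35.5 = 17.0021.
Var(X) = E[X²] − (E[X])² = 17.0021 − 7.67964 = 9.32243.

9.322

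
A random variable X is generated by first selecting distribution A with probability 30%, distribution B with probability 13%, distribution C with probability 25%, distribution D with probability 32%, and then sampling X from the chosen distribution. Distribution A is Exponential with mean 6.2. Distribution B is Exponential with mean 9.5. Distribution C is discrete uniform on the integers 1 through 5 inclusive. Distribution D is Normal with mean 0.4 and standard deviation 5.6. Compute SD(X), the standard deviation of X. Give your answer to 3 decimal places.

6.602

Per component, A: μ=6.2, E[X²]=76.88; B: μ=9.5, E[X²]=180.5; C: μ=3, E[X²]=11; D: μ=0.4, E[X²]=31.52.
E[X] = 0.3·6.2 + 0.13·9.5 + 0.25·3 + 0.32·0.4 = 3.973.
E[X²] = 0.3·76.88 + 0.13·180.5 + 0.25·11 + 0.32·31.52 = 59.3654.
Var(X) = E[X²] − (E[X])² = 59.3654 − 15.7847 = 43.5807.
SD(X) = √43.5807 = 6.60157.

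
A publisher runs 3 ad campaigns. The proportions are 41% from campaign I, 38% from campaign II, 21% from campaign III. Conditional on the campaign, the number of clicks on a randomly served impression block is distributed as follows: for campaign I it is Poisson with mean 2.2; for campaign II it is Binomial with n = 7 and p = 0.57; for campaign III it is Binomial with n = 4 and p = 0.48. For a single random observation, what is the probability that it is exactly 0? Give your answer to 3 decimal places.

0.062

Conditional on each campaign, P(X = 0): I: 0.110803; II: 0.00271819; III: 0.0731162.
By total probability, P(X = 0) = 0.41·0.110803 + 0.38·0.00271819 + 0.21·0.0731162 = 0.0618166.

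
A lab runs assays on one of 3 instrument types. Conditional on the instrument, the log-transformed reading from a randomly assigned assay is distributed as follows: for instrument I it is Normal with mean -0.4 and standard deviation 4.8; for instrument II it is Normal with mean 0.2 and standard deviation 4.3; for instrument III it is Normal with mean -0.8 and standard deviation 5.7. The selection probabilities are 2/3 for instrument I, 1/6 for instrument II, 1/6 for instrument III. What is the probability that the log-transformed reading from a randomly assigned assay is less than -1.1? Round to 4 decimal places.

Conditional on each instrument, P(X < -1.1): I: 0.442026; II: 0.381202; III: 0.479013.
By total probability, P(X < -1.1) = 0.666667·0.442026 + 0.166667·0.381202 + 0.166667·0.479013 = 0.438053.

0.4381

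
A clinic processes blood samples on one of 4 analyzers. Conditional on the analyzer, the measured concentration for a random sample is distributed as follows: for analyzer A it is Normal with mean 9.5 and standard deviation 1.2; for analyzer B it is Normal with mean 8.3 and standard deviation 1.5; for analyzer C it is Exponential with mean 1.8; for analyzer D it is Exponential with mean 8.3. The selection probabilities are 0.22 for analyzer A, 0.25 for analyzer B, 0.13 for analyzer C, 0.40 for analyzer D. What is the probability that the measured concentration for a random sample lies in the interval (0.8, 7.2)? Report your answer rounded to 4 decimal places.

0.3402

Conditional on each analyzer, P(0.8 < X < 7.2): A: 0.0276401; B: 0.231677; C: 0.622865; D: 0.488101.
By total probability, P(0.8 < X < 7.2) = 0.22·0.0276401 + 0.25·0.231677 + 0.13·0.622865 + 0.4·0.488101 = 0.340213.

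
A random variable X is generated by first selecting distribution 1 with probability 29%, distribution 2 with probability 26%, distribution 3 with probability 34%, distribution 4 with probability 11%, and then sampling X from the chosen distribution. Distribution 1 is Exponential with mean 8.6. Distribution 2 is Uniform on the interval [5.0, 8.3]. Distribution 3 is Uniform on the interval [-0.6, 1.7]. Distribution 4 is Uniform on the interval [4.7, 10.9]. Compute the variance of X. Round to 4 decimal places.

Per component, 1: μ=8.6, E[X²]=147.92; 2: μ=6.65, E[X²]=45.13; 3: μ=0.55, E[X²]=0.743333; 4: μ=7.8, E[X²]=64.0433.
E[X] = 0.29·8.6 + 0.26·6.65 + 0.34·0.55 + 0.11·7.8 = 5.268.
E[X²] = 0.29·147.92 + 0.26·45.13 + 0.34·0.743333 + 0.11·64.0433 = 61.9281.
Var(X) = E[X²] − (E[X])² = 61.9281 − 27.7518 = 34.1763.

34.1763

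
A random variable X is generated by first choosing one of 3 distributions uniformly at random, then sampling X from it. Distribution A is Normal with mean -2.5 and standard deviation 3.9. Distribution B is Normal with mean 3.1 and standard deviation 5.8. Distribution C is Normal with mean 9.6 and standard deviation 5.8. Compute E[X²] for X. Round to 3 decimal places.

For each component E[X²] = Var + (mean)², giving A: 21.46; B: 43.25; C: 125.8.
Overall E[X²] = 0.333333·21.46 + 0.333333·43.25 + 0.333333·125.8 = 63.5033.

63.503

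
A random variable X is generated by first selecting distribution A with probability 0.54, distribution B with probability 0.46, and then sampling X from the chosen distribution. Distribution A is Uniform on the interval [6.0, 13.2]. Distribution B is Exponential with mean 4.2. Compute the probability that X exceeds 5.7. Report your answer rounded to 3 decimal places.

0.658

Conditional on each component, P(X > 5.7): A: 1; B: 0.257395.
By total probability, P(X > 5.7) = 0.54·1 + 0.46·0.257395 = 0.658402.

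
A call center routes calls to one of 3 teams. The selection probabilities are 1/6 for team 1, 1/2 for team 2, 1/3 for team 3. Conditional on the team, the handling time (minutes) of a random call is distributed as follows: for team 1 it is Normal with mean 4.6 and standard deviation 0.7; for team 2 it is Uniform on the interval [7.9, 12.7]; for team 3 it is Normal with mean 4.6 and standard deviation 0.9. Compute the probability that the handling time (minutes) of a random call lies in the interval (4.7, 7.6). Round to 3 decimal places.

0.226

Conditional on each team, P(4.7 < X < 7.6): 1: 0.443192; 2: 0; 3: 0.455335.
By total probability, P(4.7 < X < 7.6) = 0.166667·0.443192 + 0.5·0 + 0.333333·0.455335 = 0.225644.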